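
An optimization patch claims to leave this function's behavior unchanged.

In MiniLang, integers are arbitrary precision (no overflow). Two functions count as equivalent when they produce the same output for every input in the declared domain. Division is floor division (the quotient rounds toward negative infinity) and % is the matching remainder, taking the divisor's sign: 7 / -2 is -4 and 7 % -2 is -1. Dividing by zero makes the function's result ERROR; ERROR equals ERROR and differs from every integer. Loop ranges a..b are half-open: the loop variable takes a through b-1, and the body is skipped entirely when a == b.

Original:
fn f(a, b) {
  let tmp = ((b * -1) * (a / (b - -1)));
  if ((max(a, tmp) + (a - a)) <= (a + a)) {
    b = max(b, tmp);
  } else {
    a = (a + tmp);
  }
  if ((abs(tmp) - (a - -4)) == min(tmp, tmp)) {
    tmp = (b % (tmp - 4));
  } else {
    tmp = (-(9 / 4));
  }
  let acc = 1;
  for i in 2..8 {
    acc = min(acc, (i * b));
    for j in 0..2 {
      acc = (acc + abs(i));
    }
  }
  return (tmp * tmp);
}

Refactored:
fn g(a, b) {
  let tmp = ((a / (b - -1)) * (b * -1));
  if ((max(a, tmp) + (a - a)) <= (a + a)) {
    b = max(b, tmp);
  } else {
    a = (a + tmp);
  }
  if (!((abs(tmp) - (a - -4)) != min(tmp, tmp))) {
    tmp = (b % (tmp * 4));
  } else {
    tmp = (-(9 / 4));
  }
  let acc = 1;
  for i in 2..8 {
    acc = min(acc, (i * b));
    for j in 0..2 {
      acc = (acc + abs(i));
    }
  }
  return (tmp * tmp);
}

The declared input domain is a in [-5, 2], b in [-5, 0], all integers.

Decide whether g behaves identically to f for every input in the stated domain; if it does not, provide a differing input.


On input a=-4, b=0, f returns 0 while g returns ERROR.
verdict: not equivalent; witness: a=-4, b=0


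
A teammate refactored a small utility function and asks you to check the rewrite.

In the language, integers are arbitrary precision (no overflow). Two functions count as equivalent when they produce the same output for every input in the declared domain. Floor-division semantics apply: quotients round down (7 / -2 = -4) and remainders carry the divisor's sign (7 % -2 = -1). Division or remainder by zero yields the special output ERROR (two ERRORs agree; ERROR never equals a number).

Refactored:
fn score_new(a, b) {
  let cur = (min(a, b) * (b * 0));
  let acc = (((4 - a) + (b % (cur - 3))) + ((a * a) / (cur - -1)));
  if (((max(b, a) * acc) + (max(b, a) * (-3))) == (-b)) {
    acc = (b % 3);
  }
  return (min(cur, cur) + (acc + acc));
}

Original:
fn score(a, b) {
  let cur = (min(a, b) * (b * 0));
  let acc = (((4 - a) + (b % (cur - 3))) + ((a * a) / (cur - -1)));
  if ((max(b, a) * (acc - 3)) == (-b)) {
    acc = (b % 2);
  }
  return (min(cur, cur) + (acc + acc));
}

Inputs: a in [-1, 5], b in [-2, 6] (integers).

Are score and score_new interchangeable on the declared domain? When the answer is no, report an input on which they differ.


These are not equivalent — on a=0, b=4 the outputs split (0 vs 2).
score: cur := 0 | acc := 2 | ((max(b, a) * (acc - 3)) == (-b)): true | acc := 0 | result 0
score_new: cur := 0 | acc := 2 | (((max(b, a) * acc) + (max(b, a) * (-3))) == (-b)): true | acc := 1 | result 2
verdict: not equivalent; witness: a=0, b=4


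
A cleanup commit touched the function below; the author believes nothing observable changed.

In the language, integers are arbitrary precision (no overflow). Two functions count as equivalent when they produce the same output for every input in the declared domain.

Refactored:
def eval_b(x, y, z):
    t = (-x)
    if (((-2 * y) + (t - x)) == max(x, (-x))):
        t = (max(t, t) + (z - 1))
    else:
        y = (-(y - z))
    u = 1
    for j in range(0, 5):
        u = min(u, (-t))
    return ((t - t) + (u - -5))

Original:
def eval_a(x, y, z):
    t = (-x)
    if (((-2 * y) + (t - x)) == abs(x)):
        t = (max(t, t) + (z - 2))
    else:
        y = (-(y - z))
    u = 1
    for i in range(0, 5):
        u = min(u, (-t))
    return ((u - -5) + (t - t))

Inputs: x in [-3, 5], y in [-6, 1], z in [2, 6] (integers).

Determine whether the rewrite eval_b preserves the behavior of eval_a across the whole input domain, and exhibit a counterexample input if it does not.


There is a counterexample at x=-2, y=1, z=2: 3 on one side, 2 on the other.
eval_a: t := 2 | (((-2 * y) + (t - x)) == abs(x)): true | t := 2 | u := 1 | iter i=0: | u := -2 | iter i=1: | u := -2 | iter i=2: | u := -2 | iter i=3: | u := -2 | iter i=4: | u := -2 | result 3
eval_b: t := 2 | (((-2 * y) + (t - x)) == max(x, (-x))): true | t := 3 | u := 1 | iter j=0: | u := -3 | iter j=1: | u := -3 | iter j=2: | u := -3 | iter j=3: | u := -3 | iter j=4: | u := -3 | result 2
verdict: not equivalent; witness: x=-2, y=1, z=2


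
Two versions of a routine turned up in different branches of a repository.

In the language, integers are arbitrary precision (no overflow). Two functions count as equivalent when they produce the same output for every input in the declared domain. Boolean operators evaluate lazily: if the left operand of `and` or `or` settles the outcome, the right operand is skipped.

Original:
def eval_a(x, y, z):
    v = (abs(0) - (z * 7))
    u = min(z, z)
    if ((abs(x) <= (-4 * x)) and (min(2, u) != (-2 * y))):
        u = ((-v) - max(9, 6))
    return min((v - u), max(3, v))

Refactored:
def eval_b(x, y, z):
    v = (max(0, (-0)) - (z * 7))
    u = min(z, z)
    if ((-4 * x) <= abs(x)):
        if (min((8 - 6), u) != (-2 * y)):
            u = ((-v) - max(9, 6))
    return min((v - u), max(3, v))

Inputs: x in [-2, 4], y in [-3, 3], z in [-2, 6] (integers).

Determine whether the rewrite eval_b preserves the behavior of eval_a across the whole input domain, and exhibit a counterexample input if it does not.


Not equivalent: x=-2, y=-3, z=0 separates them (3 vs 0).
eval_a: v = 0; u = 0; ((abs(x) <= (-4 * x)) and (min(2, u) != (-2 * y))) -> true; u = -9; return 3
eval_b: v = 0; u = 0; ((-4 * x) <= abs(x)) -> false; return 0
verdict: not equivalent; witness: x=-2, y=-3, z=0


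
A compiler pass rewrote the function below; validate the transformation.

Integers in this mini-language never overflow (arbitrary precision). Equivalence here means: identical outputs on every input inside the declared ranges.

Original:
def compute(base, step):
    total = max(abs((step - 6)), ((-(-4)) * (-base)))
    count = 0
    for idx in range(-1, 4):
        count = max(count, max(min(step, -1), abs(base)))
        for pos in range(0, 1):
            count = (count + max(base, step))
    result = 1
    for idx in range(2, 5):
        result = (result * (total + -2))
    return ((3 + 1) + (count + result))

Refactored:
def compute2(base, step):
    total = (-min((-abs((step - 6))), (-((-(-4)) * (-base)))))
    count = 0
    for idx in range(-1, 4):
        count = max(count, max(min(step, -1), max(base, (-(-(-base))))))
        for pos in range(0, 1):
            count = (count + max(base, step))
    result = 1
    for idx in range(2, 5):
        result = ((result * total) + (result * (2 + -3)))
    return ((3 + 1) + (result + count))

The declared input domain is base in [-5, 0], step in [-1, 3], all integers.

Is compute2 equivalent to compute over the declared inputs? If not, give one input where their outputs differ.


Try base=-5, step=-1.
compute: total = 20; count = 0; [idx=-1]; count = 5; [pos=0]; count = 4; [idx=0]; count = 5; [pos=0]; count = 4; [idx=1]; count = 5; [pos=0]; count = 4; [idx=2]; count = 5; [pos=0]; count = 4; [idx=3]; count = 5; [pos=0]; count = 4; result = 1; [idx=2]; result = 18; [idx=3]; result = 324; [idx=4]; result = 5832; return 5840
compute2: total = 20; count = 0; [idx=-1]; count = 5; [pos=0]; count = 4; [idx=0]; count = 5; [pos=0]; count = 4; [idx=1]; count = 5; [pos=0]; count = 4; [idx=2]; count = 5; [pos=0]; count = 4; [idx=3]; count = 5; [pos=0]; count = 4; result = 1; [idx=2]; result = 19; [idx=3]; result = 361; [idx=4]; result = 6859; return 6867
5840 vs 6867 — the two versions disagree here.
verdict: not equivalent; witness: base=-5, step=-1


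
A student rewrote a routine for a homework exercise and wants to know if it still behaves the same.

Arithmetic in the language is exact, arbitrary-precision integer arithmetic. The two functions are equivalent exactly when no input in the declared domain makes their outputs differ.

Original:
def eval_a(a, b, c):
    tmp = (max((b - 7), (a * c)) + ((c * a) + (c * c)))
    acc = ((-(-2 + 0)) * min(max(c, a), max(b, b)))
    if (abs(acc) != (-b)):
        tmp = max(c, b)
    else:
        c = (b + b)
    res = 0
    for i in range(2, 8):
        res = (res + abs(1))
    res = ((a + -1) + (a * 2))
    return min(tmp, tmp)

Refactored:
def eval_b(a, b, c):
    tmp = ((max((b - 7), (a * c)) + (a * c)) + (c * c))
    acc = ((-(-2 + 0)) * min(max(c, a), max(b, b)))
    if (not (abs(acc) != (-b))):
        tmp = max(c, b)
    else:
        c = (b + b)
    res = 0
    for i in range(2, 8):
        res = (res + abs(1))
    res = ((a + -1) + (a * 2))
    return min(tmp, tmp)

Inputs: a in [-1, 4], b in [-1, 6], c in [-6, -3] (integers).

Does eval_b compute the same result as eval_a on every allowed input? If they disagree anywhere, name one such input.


Consider the input a=-1, b=-1, c=-6.
eval_a: tmp=48, then acc=-2, then (abs(acc) != (-b)) is true, then tmp=-1, then res=0, then (i=2), then res=1, then (i=3), then res=2, then (i=4), then res=3, then (i=5), then res=4, then (i=6), then res=5, then (i=7), then res=6, then res=-4, then returns -1
eval_b: tmp=48, then acc=-2, then (not (abs(acc) != (-b))) is false, then c=-2, then res=0, then (i=2), then res=1, then (i=3), then res=2, then (i=4), then res=3, then (i=5), then res=4, then (i=6), then res=5, then (i=7), then res=6, then res=-4, then returns 48
-1 vs 48 — the two versions disagree here.
verdict: not equivalent; witness: a=-1, b=-1, c=-6


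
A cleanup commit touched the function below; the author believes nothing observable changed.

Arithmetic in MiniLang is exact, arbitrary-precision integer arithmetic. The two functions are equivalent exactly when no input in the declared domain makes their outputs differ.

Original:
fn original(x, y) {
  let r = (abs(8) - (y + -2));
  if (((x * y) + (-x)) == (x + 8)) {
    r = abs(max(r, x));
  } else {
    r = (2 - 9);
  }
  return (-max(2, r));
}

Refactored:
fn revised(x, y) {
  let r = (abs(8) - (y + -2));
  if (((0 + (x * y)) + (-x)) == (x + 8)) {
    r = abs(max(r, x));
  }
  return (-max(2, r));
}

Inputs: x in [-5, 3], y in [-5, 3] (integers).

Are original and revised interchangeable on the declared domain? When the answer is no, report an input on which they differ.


These are not equivalent — on x=-5, y=-5 the outputs split (-2 vs -15).
original: r=15, then (((x * y) + (-x)) == (x + 8)) is false, then r=-7, then returns -2
revised: r=15, then (((0 + (x * y)) + (-x)) == (x + 8)) is false, then returns -15
verdict: not equivalent; witness: x=-5, y=-5


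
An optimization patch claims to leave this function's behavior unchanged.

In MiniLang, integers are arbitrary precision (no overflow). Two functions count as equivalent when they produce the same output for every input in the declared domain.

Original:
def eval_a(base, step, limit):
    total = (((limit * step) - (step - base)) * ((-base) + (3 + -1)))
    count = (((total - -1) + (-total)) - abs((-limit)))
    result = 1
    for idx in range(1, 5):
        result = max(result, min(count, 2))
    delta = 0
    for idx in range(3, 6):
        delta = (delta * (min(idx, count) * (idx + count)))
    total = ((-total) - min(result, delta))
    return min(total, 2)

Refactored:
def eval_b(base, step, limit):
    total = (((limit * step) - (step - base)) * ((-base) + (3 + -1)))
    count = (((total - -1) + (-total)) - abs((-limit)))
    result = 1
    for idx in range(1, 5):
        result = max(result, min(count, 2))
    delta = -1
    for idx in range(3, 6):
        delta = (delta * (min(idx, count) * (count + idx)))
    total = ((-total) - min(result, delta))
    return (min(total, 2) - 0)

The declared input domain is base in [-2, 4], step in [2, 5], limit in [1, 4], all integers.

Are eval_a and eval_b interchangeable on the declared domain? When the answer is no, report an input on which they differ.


Evaluate both at base=-2, step=2, limit=2.
eval_a: total=0, then count=-1, then result=1, then (idx=1), then result=1, then (idx=2), then result=1, then (idx=3), then result=1, then (idx=4), then result=1, then delta=0, then (idx=3), then delta=0, then (idx=4), then delta=0, then (idx=5), then delta=0, then total=0, then returns 0
eval_b: total=0, then count=-1, then result=1, then (idx=1), then result=1, then (idx=2), then result=1, then (idx=3), then result=1, then (idx=4), then result=1, then delta=-1, then (idx=3), then delta=2, then (idx=4), then delta=-6, then (idx=5), then delta=24, then total=-1, then returns -1
0 against -1: the behavior changed.
verdict: not equivalent; witness: base=-2, step=2, limit=2


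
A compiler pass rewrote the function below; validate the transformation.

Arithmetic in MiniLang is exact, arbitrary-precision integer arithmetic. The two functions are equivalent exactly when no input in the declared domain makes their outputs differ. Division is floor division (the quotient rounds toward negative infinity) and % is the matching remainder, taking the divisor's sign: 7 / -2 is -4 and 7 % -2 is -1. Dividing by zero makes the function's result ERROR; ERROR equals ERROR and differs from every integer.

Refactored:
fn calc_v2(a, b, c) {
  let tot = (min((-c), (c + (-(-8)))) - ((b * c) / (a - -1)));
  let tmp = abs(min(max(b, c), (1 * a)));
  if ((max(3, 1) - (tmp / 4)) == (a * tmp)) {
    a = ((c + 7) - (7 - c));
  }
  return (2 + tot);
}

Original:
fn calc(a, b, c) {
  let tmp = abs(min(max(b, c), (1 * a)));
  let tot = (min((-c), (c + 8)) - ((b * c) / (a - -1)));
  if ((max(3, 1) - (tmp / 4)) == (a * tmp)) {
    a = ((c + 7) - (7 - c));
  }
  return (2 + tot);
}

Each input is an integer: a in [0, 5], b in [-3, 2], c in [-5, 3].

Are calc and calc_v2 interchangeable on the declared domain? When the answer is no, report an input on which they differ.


Reading the diff, among the changes: same computation, different form.
Tracing a=5, b=1, c=3: calc: tmp := 3 | tot := -3 | ((max(3, 1) - (tmp / 4)) == (a * tmp)): false | result -1 | calc_v2: tot := -3 | tmp := 3 | ((max(3, 1) - (tmp / 4)) == (a * tmp)): false | result -1 — matching result -1.
Across all 324 domain points the two functions coincide.
verdict: equivalent


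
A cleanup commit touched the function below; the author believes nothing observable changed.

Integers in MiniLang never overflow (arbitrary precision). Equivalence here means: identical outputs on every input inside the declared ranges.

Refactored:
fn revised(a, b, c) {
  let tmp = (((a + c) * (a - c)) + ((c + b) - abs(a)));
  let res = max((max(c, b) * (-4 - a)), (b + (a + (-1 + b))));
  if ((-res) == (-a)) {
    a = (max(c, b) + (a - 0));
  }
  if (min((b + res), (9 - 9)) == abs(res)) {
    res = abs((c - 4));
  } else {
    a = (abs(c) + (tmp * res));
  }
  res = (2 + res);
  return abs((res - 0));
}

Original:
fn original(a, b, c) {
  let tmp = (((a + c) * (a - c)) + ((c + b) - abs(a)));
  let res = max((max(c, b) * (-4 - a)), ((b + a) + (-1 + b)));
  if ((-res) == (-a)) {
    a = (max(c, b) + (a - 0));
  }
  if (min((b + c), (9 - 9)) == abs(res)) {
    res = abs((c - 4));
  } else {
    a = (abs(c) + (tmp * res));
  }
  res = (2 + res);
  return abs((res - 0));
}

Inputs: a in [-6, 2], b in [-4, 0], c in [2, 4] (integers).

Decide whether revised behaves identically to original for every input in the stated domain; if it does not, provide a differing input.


Not equivalent: a=-4, b=-3, c=3 separates them (3 vs 2).
original: tmp = 3; res = 0; ((-res) == (-a)) -> false; (min((b + c), (9 - 9)) == abs(res)) -> true; res = 1; res = 3; return 3
revised: tmp = 3; res = 0; ((-res) == (-a)) -> false; (min((b + res), (9 - 9)) == abs(res)) -> false; a = 3; res = 2; return 2
verdict: not equivalent; witness: a=-4, b=-3, c=3


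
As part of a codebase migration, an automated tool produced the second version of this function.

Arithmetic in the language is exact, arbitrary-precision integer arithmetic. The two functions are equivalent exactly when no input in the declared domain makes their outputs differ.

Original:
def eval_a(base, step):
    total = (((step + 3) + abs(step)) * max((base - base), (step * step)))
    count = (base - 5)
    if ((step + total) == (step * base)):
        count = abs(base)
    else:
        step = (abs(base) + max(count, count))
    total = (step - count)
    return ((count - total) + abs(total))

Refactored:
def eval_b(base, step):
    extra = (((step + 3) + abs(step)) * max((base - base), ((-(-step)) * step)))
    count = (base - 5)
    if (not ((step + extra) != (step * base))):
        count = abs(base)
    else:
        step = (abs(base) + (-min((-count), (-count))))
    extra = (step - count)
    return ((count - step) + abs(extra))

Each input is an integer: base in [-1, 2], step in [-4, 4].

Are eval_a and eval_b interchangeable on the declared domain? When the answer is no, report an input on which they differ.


Take base=-1, step=-4.
eval_a: total := 48 | count := -6 | ((step + total) == (step * base)): false | step := -5 | total := 1 | result -6
eval_b: extra := 48 | count := -6 | (not ((step + extra) != (step * base))): false | step := -5 | extra := 1 | result 0
-6 vs 0 — the two versions disagree here.
verdict: not equivalent; witness: base=-1, step=-4


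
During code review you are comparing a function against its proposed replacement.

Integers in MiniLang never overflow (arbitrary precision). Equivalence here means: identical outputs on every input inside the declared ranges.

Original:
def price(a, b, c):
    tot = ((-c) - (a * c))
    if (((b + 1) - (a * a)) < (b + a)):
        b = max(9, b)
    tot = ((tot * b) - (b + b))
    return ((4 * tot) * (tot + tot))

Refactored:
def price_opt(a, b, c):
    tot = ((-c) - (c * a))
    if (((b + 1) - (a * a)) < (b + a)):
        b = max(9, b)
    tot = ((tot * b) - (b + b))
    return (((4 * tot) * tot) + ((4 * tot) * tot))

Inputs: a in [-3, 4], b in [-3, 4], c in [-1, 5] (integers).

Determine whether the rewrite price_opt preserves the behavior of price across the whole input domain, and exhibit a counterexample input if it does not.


Equivalent — the differences include constant usage differs, and arithmetic usage differs, yet no declared input distinguishes the two.
Spot check at a=-3, b=4, c=0 — price: tot = 0; (((b + 1) - (a * a)) < (b + a)) -> true; b = 9; tot = -18; return 2592. price_opt: tot = 0; (((b + 1) - (a * a)) < (b + a)) -> true; b = 9; tot = -18; return 2592. Both give 2592.
An exhaustive pass over the 448 declared inputs shows identical outputs.
verdict: equivalent


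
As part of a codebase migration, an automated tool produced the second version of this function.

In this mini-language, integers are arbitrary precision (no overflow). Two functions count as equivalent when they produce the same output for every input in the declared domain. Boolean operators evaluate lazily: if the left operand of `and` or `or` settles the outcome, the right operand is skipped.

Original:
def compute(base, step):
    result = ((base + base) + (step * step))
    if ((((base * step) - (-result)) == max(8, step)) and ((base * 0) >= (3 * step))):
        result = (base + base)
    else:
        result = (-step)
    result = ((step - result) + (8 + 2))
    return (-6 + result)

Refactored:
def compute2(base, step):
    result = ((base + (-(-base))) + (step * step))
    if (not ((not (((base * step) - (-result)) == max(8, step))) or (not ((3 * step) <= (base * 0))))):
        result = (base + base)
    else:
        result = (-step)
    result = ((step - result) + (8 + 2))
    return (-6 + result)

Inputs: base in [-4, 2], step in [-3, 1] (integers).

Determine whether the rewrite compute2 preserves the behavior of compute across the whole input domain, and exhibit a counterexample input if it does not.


Behavior is preserved: although boolean connective usage differs; and comparison usage differs, the outputs never diverge.
One worked example (base=-4, step=-1) — compute: result=-7, then ((((base * step) - (-result)) == max(8, step)) and ((base * 0) >= (3 * step))) is false, then result=1, then result=8, then returns 2; compute2: result=-7, then (not ((not (((base * step) - (-result)) == max(8, step))) or (not ((3 * step) <= (base * 0))))) is false, then result=1, then result=8, then returns 2; agreement on 2.
Every one of the 35 inputs gives matching results.
verdict: equivalent


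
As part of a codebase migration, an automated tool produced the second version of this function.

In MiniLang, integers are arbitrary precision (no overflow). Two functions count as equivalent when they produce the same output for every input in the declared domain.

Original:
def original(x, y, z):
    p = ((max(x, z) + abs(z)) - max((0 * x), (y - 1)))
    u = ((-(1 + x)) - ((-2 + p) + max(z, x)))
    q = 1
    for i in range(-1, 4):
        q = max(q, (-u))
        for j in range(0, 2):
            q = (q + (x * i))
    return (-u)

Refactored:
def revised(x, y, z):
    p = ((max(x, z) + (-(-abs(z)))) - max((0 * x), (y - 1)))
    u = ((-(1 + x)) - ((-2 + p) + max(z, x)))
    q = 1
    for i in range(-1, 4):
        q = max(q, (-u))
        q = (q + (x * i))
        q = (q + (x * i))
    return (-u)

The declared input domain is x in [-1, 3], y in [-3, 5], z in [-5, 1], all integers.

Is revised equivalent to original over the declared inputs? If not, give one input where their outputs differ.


The two versions differ — the changes include local variable names differ, and loop structure differs, and arithmetic usage differs.
Spot check at x=3, y=-1, z=-2 — original: p=5, then u=-10, then q=1, then (i=-1), then q=10, then (j=0), then q=7, then (j=1), then q=4, then (i=0), then q=10, then (j=0), then q=10, then (j=1), then q=10, then (i=1), then q=10, then (j=0), then q=13, then (j=1), then q=16, then (i=2), then q=16, then (j=0), then q=22, then (j=1), then q=28, then (i=3), then q=28, then (j=0), then q=37, then (j=1), then q=46, then returns 10. revised: p=5, then u=-10, then q=1, then (i=-1), then q=10, then q=7, then q=4, then (i=0), then q=10, then q=10, then q=10, then (i=1), then q=10, then q=13, then q=16, then (i=2), then q=16, then q=22, then q=28, then (i=3), then q=28, then q=37, then q=46, then returns 10. Both give 10.
Across all 315 domain points the two functions coincide.
verdict: equivalent


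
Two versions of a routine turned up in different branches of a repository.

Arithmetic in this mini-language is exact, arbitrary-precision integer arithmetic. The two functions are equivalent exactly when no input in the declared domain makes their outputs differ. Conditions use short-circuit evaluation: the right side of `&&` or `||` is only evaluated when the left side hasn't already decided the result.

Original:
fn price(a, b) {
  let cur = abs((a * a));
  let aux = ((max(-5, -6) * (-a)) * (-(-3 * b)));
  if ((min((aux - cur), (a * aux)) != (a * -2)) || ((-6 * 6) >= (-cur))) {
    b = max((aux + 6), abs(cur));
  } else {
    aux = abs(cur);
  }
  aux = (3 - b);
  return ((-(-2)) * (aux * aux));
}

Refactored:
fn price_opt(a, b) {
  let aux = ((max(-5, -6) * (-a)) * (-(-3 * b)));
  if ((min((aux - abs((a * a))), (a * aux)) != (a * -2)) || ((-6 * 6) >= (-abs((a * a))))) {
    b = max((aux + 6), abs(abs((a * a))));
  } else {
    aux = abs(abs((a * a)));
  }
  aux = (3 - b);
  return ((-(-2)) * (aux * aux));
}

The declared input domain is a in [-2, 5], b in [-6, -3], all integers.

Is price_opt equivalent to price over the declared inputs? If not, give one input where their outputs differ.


Reading the diff, among the changes: arithmetic usage differs, local variable names differ, statement counts differ, min/max/abs usage differs.
As a probe, take a=0, b=-5: price runs cur becomes 0; next aux becomes 0; next ((min((aux - cur), (a * aux)) != (a * -2)) || ((-6 * 6) >= (-cur))) evaluates to false; next aux becomes 0; next aux becomes 8; next final value 128; price_opt runs aux becomes 0; next ((min((aux - abs((a * a))), (a * aux)) != (a * -2)) || ((-6 * 6) >= (-abs((a * a))))) evaluates to false; next aux becomes 0; next aux becomes 8; next final value 128; both end at 128.
An exhaustive pass over the 32 declared inputs shows identical outputs.
verdict: equivalent


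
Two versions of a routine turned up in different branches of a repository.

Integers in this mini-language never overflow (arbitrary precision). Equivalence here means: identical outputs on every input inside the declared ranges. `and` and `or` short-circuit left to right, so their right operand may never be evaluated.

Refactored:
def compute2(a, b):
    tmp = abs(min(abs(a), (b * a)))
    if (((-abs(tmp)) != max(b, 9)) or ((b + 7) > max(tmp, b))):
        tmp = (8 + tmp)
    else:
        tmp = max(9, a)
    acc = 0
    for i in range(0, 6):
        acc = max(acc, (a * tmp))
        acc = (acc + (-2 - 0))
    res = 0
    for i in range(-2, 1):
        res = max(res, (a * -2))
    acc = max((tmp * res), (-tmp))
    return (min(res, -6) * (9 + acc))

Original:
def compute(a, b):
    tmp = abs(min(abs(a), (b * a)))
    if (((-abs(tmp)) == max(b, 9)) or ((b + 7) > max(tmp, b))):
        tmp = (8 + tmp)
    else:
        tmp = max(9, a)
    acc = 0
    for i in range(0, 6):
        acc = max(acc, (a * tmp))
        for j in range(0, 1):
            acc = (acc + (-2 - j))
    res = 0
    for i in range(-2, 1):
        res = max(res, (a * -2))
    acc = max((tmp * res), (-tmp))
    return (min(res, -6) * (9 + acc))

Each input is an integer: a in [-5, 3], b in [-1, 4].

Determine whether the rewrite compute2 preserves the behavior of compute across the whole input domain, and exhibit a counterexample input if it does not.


These are not equivalent — on a=-5, b=2 the outputs split (-594 vs -1134).
compute: tmp=10, then (((-abs(tmp)) == max(b, 9)) or ((b + 7) > max(tmp, b))) is false, then tmp=9, then acc=0, then (i=0), then acc=0, then (j=0), then acc=-2, then (i=1), then acc=-2, then (j=0), then acc=-4, then (i=2), then acc=-4, then (j=0), then acc=-6, then (i=3), then acc=-6, then (j=0), then acc=-8, then (i=4), then acc=-8, then (j=0), then acc=-10, then (i=5), then acc=-10, then (j=0), then acc=-12, then res=0, then (i=-2), then res=10, then (i=-1), then res=10, then (i=0), then res=10, then acc=90, then returns -594
compute2: tmp=10, then (((-abs(tmp)) != max(b, 9)) or ((b + 7) > max(tmp, b))) is true, then tmp=18, then acc=0, then (i=0), then acc=0, then acc=-2, then (i=1), then acc=-2, then acc=-4, then (i=2), then acc=-4, then acc=-6, then (i=3), then acc=-6, then acc=-8, then (i=4), then acc=-8, then acc=-10, then (i=5), then acc=-10, then acc=-12, then res=0, then (i=-2), then res=10, then (i=-1), then res=10, then (i=0), then res=10, then acc=180, then returns -1134
verdict: not equivalent; witness: a=-5, b=2


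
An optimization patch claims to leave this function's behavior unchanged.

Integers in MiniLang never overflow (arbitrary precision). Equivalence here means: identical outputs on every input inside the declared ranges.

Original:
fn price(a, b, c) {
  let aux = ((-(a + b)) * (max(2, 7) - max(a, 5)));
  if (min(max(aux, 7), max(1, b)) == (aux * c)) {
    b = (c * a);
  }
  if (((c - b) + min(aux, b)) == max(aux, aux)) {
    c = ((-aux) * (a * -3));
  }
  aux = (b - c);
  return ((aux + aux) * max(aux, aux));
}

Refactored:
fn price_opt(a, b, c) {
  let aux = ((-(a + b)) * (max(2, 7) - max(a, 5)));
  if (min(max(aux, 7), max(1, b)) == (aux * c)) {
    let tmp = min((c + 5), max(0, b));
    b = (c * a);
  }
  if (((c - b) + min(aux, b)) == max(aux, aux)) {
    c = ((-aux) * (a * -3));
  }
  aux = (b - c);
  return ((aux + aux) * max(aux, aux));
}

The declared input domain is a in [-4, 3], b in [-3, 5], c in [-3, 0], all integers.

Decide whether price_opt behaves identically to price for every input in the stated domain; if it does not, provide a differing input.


Comparing the listings, the differences include: local variable names differ, arithmetic usage differs, min/max/abs usage differs, constant usage differs, statement counts differ.
Tracing a=3, b=5, c=-3: price: aux becomes -16; next (min(max(aux, 7), max(1, b)) == (aux * c)) evaluates to false; next (((c - b) + min(aux, b)) == max(aux, aux)) evaluates to false; next aux becomes 8; next final value 128 | price_opt: aux becomes -16; next (min(max(aux, 7), max(1, b)) == (aux * c)) evaluates to false; next (((c - b) + min(aux, b)) == max(aux, aux)) evaluates to false; next aux becomes 8; next final value 128 — matching result 128.
Sweeping the whole domain (288 inputs) finds no disagreement.
verdict: equivalent


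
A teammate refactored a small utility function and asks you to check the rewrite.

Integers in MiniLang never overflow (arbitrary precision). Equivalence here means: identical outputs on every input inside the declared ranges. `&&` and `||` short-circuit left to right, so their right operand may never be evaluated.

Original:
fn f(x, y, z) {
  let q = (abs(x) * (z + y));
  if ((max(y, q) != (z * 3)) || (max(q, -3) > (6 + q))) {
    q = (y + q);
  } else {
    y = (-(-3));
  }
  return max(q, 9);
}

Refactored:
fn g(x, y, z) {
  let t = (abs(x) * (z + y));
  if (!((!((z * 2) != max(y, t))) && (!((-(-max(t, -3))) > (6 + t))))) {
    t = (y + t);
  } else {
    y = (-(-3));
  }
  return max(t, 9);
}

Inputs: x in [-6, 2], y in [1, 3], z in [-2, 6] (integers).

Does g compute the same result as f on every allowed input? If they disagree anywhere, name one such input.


The rewrite breaks on x=-2, y=2, z=4, where the results are 12 and 14.
f: q = 12; ((max(y, q) != (z * 3)) || (max(q, -3) > (6 + q))) -> false; y = 3; return 12
g: t = 12; (!((!((z * 2) != max(y, t))) && (!((-(-max(t, -3))) > (6 + t))))) -> true; t = 14; return 14
verdict: not equivalent; witness: x=-2, y=2, z=4


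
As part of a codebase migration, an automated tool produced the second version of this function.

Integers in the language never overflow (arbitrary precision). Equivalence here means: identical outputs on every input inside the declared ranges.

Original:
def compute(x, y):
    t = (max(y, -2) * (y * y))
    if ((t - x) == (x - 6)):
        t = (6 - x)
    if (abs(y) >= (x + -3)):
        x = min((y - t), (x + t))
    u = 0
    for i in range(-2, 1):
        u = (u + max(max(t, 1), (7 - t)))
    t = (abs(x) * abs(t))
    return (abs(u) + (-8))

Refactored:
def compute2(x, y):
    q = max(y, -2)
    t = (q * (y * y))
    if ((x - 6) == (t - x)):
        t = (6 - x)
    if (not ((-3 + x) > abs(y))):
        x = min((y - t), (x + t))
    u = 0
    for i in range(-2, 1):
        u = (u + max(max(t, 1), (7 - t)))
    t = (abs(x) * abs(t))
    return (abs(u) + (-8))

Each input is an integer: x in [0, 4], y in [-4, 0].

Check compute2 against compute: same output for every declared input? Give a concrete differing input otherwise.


This is a faithful refactor — comparison usage differs; also statement counts differ; also local variable names differ; also boolean connective usage differs, but the computed results match everywhere.
As a probe, take x=4, y=-4: compute runs t=-32, then ((t - x) == (x - 6)) is false, then (abs(y) >= (x + -3)) is true, then x=-28, then u=0, then (i=-2), then u=39, then (i=-1), then u=78, then (i=0), then u=117, then t=896, then returns 109; compute2 runs q=-2, then t=-32, then ((x - 6) == (t - x)) is false, then (not ((-3 + x) > abs(y))) is true, then x=-28, then u=0, then (i=-2), then u=39, then (i=-1), then u=78, then (i=0), then u=117, then t=896, then returns 109; both end at 109.
Sweeping the whole domain (25 inputs) finds no disagreement.
verdict: equivalent


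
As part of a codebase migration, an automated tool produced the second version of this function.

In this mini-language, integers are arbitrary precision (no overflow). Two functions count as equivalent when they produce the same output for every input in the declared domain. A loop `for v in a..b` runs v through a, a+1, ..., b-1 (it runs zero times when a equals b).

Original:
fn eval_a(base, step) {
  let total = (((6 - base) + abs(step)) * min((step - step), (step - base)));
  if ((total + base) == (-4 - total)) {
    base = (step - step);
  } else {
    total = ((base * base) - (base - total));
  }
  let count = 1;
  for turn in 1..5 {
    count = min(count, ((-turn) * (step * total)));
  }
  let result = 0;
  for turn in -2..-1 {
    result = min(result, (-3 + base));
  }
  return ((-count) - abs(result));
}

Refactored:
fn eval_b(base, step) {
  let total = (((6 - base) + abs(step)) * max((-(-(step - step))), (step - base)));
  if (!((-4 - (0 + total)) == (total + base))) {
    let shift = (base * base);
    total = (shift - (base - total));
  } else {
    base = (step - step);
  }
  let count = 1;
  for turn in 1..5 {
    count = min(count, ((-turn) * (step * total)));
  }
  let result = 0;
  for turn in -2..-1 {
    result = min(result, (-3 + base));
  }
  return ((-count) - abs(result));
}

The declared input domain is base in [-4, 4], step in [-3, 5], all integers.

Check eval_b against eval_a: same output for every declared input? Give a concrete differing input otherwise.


These are not equivalent — on base=-4, step=-3 the outputs split (-3 vs -8).
eval_a: total = 0; ((total + base) == (-4 - total)) -> true; base = 0; count = 1; [turn=1]; count = 0; [turn=2]; count = 0; [turn=3]; count = 0; [turn=4]; count = 0; result = 0; [turn=-2]; result = -3; return -3
eval_b: total = 13; (!((-4 - (0 + total)) == (total + base))) -> true; shift = 16; total = 33; count = 1; [turn=1]; count = 1; [turn=2]; count = 1; [turn=3]; count = 1; [turn=4]; count = 1; result = 0; [turn=-2]; result = -7; return -8
verdict: not equivalent; witness: base=-4, step=-3


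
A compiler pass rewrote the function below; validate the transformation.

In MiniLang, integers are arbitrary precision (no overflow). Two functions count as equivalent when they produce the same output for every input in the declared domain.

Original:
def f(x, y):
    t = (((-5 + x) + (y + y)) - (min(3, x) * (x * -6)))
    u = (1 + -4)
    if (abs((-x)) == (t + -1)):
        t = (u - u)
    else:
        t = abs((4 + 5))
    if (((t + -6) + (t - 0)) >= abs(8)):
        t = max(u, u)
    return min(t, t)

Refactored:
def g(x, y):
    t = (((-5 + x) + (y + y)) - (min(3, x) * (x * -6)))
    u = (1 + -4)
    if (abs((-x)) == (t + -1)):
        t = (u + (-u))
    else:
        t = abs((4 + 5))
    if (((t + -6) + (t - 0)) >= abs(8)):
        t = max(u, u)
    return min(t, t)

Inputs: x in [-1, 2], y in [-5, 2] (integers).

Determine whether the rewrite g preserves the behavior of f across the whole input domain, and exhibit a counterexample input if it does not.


The two versions differ — the changes include arithmetic usage differs.
Tracing x=-1, y=-5: f: t := -10 | u := -3 | (abs((-x)) == (t + -1)): false | t := 9 | (((t + -6) + (t - 0)) >= abs(8)): true | t := -3 | result -3 | g: t := -10 | u := -3 | (abs((-x)) == (t + -1)): false | t := 9 | (((t + -6) + (t - 0)) >= abs(8)): true | t := -3 | result -3 — matching result -3.
Checked all 32 inputs in the declared domain: the outputs agree on every one.
verdict: equivalent


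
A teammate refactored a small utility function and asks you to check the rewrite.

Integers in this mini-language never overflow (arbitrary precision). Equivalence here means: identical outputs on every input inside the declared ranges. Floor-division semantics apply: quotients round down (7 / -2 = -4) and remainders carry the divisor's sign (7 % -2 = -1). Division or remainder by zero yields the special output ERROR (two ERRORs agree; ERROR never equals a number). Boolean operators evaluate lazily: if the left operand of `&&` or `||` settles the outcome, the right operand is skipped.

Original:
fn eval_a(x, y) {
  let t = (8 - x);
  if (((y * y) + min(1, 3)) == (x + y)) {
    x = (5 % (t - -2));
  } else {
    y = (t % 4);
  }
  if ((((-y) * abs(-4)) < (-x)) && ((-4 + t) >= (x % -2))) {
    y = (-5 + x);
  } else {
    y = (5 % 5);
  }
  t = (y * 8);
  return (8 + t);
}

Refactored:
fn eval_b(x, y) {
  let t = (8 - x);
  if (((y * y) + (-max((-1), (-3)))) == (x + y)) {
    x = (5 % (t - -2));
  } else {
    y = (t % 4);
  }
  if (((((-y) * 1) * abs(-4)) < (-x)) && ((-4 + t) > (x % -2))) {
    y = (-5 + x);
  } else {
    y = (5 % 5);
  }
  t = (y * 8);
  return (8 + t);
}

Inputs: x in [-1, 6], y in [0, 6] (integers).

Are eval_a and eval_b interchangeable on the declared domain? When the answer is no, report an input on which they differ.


Although `((-4 + t) >= (x % -2))` became `((-4 + t) > (x % -2))`, no input in the stated domain can expose it; all 56 inputs agree.
verdict: equivalent


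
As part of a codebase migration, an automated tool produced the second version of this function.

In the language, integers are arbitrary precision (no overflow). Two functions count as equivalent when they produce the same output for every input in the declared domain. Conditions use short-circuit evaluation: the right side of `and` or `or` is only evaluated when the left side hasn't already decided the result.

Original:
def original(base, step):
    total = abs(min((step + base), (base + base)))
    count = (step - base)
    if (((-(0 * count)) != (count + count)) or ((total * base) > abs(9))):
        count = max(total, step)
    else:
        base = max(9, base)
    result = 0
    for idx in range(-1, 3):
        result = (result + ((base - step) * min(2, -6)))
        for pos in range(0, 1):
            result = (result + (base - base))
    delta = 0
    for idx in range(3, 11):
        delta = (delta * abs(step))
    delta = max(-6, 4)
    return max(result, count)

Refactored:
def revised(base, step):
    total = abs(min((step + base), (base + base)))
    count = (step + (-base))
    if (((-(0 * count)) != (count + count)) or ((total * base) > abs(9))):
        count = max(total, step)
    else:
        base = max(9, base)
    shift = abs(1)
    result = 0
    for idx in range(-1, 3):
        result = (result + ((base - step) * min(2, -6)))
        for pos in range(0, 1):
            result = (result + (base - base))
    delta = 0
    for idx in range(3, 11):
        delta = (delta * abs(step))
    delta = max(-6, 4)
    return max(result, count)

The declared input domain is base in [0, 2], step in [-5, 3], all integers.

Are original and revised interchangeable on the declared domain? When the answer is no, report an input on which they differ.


Comparing the listings, the differences include: min/max/abs usage differs, and arithmetic usage differs, and local variable names differ, and constant usage differs, and statement counts differ.
As a probe, take base=1, step=-4: original runs total=3, then count=-5, then (((-(0 * count)) != (count + count)) or ((total * base) > abs(9))) is true, then count=3, then result=0, then (idx=-1), then result=-30, then (pos=0), then result=-30, then (idx=0), then result=-60, then (pos=0), then result=-60, then (idx=1), then result=-90, then (pos=0), then result=-90, then (idx=2), then result=-120, then (pos=0), then result=-120, then delta=0, then (idx=3), then delta=0, then (idx=4), then delta=0, then (idx=5), then delta=0, then (idx=6), then delta=0, then (idx=7), then delta=0, then (idx=8), then delta=0, then (idx=9), then delta=0, then (idx=10), then delta=0, then delta=4, then returns 3; revised runs total=3, then count=-5, then (((-(0 * count)) != (count + count)) or ((total * base) > abs(9))) is true, then count=3, then shift=1, then result=0, then (idx=-1), then result=-30, then (pos=0), then result=-30, then (idx=0), then result=-60, then (pos=0), then result=-60, then (idx=1), then result=-90, then (pos=0), then result=-90, then (idx=2), then result=-120, then (pos=0), then result=-120, then delta=0, then (idx=3), then delta=0, then (idx=4), then delta=0, then (idx=5), then delta=0, then (idx=6), then delta=0, then (idx=7), then delta=0, then (idx=8), then delta=0, then (idx=9), then delta=0, then (idx=10), then delta=0, then delta=4, then returns 3; both end at 3.
An exhaustive pass over the 27 declared inputs shows identical outputs.
verdict: equivalent


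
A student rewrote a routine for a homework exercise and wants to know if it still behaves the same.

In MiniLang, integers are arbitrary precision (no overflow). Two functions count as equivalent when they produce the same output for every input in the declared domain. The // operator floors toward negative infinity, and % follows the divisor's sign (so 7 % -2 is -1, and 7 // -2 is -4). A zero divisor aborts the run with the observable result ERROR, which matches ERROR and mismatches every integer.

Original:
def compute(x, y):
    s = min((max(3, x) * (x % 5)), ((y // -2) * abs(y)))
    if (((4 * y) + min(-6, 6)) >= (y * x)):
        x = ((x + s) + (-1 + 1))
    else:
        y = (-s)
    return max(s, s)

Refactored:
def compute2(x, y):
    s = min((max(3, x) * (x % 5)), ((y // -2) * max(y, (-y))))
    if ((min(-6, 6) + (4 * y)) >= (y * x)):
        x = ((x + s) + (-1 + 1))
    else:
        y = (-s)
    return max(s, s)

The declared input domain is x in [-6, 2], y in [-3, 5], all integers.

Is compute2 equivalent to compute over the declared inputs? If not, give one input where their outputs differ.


Although min/max/abs usage differs, 81/81 inputs agree.
verdict: equivalent
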